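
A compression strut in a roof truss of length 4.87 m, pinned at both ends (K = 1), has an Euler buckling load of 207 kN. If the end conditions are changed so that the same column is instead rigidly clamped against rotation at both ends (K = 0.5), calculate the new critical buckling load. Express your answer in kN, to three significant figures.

P_cr ∝ 1/K², so P_cr,new = P_cr,old × (K_old/K_new)² = 207 × (1/0.5)²
= 207 × 4.000 = 828 kN

P_cr ≈ 828 kN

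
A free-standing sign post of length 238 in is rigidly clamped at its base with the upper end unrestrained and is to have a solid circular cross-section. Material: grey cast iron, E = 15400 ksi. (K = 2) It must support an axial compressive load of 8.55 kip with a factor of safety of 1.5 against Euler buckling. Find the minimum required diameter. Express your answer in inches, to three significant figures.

d ≈ 4.44 in

Required P_cr = n·P = 1.5 × 8.55 = 12.82 kip
L_e = K·L = 2 × 238 = 476.0 in
Required I = P_cr·L_e²/(π²E) = 1.282×10^4 × 476.0² / (π² × 1.54×10^7) = 19.12 in⁴
Solid circle: I = πd⁴/64  ⇒  d = (64I/π)^(1/4) = (64×19.12/π)^(1/4) = 4.44 in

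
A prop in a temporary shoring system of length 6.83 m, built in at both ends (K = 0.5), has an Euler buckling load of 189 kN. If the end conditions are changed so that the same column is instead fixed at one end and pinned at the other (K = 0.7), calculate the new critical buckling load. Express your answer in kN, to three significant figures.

P_cr ≈ 96.4 kN

P_cr ∝ 1/K², so P_cr,new = P_cr,old × (K_old/K_new)² = 189 × (0.5/0.7)²
= 189 × 0.5102 = 96.4 kN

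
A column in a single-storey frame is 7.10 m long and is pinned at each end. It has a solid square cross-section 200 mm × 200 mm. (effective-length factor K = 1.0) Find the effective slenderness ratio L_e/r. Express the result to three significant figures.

For a square r = a/√12 = 200/√12 = 57.74 mm
L_e = K·L = 1 × 7.10 m = 7.100 m = 7100.0 mm
λ = L_e / r_min = 7100.0 / 57.74 = 123

λ ≈ 123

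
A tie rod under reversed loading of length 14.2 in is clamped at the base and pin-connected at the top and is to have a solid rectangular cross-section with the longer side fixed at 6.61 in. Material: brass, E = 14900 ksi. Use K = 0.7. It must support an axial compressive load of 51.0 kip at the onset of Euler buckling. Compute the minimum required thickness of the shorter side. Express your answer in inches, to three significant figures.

b ≈ 0.396 in

L_e = K·L = 0.7 × 14.2 = 9.940 in
Required I = P_cr·L_e²/(π²E) = 5.100×10^4 × 9.940² / (π² × 1.49×10^7) = 3.427×10^-2 in⁴
Rectangle, weak axis: I_min = h·b³/12 with h = 6.61 in fixed  ⇒  b = (12I/h)^(1/3) = 0.396 in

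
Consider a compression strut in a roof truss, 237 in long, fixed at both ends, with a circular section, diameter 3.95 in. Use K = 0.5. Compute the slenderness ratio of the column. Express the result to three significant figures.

For a solid circle r = d/4 = 3.95/4 = 0.9875 in
L_e = K·L = 0.5 × 237 = 118.5 in
λ = L_e / r_min = 118.50 / 0.9875 = 120

λ ≈ 120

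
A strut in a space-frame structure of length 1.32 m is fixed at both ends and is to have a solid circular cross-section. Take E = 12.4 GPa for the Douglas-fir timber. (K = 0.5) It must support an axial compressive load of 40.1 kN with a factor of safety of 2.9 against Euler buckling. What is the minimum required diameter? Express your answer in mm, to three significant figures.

d ≈ 53.9 mm

Required P_cr = n·P = 2.9 × 40.1 = 116.3 kN
L_e = K·L = 0.5 × 1.32 = 0.6600 m
Required I = P_cr·L_e²/(π²E) = 1.163×10^5 × 0.6600² / (π² × 1.24×10^10) = 4.139×10^-7 m⁴
I_req = 4.139×10^5 mm⁴
Solid circle: I = πd⁴/64  ⇒  d = (64I/π)^(1/4) = (64×4.139×10^5/π)^(1/4) = 53.9 mm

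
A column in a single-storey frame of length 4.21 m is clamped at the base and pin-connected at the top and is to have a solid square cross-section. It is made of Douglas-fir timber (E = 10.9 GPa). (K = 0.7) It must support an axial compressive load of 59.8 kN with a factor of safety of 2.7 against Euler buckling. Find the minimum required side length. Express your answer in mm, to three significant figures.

a ≈ 112 mm

Required P_cr = n·P = 2.7 × 59.8 = 161.5 kN
L_e = K·L = 0.7 × 4.21 = 2.947 m
Required I = P_cr·L_e²/(π²E) = 1.615×10^5 × 2.947² / (π² × 1.09×10^10) = 1.303×10^-5 m⁴
I_req = 1.303×10^7 mm⁴
Solid square: I = a⁴/12  ⇒  a = (12I)^(1/4) = (12×1.303×10^7)^(1/4) = 112 mm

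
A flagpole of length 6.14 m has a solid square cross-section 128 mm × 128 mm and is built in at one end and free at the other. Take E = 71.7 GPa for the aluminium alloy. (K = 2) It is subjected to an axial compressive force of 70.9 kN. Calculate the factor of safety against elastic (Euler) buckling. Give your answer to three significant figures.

n ≈ 1.48

I = a⁴/12 = 128⁴/12 = 2.237×10^7 mm⁴
I = 2.237×10^7 mm⁴ = 2.237×10^-5 m⁴
Effective length L_e = K·L = 2 × 6.14 = 12.28 m
P_cr = π²EI / L_e² = π² × 71.7×10⁹ × 2.237×10^-5 / 12.28² = 1.050×10^5 N
Factor of safety n = P_cr / P = 104.97 / 70.9 = 1.48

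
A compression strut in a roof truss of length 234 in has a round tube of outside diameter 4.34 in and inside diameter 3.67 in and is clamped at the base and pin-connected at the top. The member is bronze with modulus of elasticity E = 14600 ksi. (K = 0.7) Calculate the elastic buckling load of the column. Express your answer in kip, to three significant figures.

d_o = 4.34 in, d_i = 3.67 in
I = π(d_o⁴ − d_i⁴)/64 = π(4.34⁴ − 3.670⁴)/64 = 8.510 in⁴
Effective length L_e = K·L = 0.7 × 234 = 163.8 in
P_cr = π²EI / L_e² = π² × 14600×10³ × 8.510 / 163.8² = 4.571×10^4 lb

P_cr ≈ 45.7 kip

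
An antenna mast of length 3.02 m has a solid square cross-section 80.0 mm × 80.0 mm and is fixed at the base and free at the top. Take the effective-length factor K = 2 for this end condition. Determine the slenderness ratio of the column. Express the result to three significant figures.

λ ≈ 262

I = a⁴/12 = 80.0⁴/12 = 3.413×10^6 mm⁴
A = 6.400×10^3 mm²;  r_min = √(I/A) = √(3.413×10^6/6.400×10^3) = 23.09 mm
L_e = K·L = 2 × 3.02 m = 6.040 m = 6040.0 mm
λ = L_e / r_min = 6040.0 / 23.09 = 262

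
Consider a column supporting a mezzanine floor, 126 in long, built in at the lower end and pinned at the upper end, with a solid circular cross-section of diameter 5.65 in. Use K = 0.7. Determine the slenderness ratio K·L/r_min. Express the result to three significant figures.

λ ≈ 62.4

For a solid circle r = d/4 = 5.65/4 = 1.412 in
L_e = K·L = 0.7 × 126 = 88.20 in
λ = L_e / r_min = 88.200 / 1.412 = 62.4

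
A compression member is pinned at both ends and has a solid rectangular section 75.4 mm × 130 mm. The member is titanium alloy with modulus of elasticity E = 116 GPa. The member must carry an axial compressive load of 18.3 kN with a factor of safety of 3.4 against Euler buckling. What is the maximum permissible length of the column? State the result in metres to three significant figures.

L_max ≈ 9.24 m

Buckling occurs about the weak axis: I_min = h·b³/12 with b = 75.4 mm (the shorter side).
I_min = 130×75.4³/12 = 4.644×10^6 mm⁴
I = 4.644×10^-6 m⁴
Required critical load P_cr = n·P = 3.4 × 18.3 = 62.22 kN = 6.222×10^4 N
From P_cr = π²EI/(K·L)²:  L = (1/K)·√(π²EI/P_cr) = (1/1)·√(π²×1.16×10^11×4.644×10^-6/6.222×10^4)
L = 9.24 m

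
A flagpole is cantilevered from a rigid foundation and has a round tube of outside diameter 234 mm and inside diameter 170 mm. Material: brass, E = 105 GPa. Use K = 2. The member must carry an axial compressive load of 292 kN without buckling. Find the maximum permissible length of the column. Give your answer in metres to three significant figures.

L_max ≈ 9.71 m

d_o = 234 mm, d_i = 170 mm
I = π(d_o⁴ − d_i⁴)/64 = π(234⁴ − 170.0⁴)/64 = 1.062×10^8 mm⁴
I = 1.062×10^-4 m⁴
At the buckling limit P_cr = P = 2.920×10^5 N
From P_cr = π²EI/(K·L)²:  L = (1/K)·√(π²EI/P_cr) = (1/2)·√(π²×1.05×10^11×1.062×10^-4/2.920×10^5)
L = 9.71 m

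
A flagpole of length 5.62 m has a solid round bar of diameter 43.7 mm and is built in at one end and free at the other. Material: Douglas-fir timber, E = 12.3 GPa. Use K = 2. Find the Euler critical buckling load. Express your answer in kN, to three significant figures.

P_cr ≈ 0.172 kN

I = πd⁴/64 = π×43.7⁴/64 = 1.790×10^5 mm⁴
I = 1.790×10^5 mm⁴ = 1.790×10^-7 m⁴
Effective length L_e = K·L = 2 × 5.62 = 11.24 m
P_cr = π²EI / L_e² = π² × 12.3×10⁹ × 1.790×10^-7 / 11.24² = 172.0 N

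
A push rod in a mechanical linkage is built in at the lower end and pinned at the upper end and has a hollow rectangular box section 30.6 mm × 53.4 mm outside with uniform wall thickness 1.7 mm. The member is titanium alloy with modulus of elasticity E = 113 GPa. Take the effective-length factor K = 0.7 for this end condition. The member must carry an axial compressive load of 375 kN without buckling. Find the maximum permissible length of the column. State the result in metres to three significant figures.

Inner dimensions: h_i = 53.4 − 2×1.7 = 50.00 mm, b_i = 30.6 − 2×1.7 = 27.20 mm
Weak-axis I_min = (h_o·b_o³ − h_i·b_i³)/12 with b_o = 30.6, b_i = 27.20 mm (shorter outer/inner sides).
I_min = (53.4×30.6³ − 50.00×27.20³)/12 = 4.366×10^4 mm⁴
I = 4.366×10^-8 m⁴
At the buckling limit P_cr = P = 3.750×10^5 N
From P_cr = π²EI/(K·L)²:  L = (1/K)·√(π²EI/P_cr) = (1/0.7)·√(π²×1.13×10^11×4.366×10^-8/3.750×10^5)
L = 0.515 m

L_max ≈ 0.515 m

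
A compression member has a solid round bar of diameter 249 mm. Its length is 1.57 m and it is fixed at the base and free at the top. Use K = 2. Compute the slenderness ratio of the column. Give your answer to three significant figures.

I = πd⁴/64 = π×249⁴/64 = 1.887×10^8 mm⁴
A = 4.870×10^4 mm²;  r_min = √(I/A) = √(1.887×10^8/4.870×10^4) = 62.25 mm
L_e = K·L = 2 × 1.57 m = 3.140 m = 3140.0 mm
λ = L_e / r_min = 3140.0 / 62.25 = 50.4

λ ≈ 50.4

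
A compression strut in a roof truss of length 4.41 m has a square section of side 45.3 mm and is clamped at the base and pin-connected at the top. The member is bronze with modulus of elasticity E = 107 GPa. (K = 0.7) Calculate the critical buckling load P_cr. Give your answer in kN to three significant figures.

I = a⁴/12 = 45.3⁴/12 = 3.509×10^5 mm⁴
I = 3.509×10^5 mm⁴ = 3.509×10^-7 m⁴
Effective length L_e = K·L = 0.7 × 4.41 = 3.087 m
P_cr = π²EI / L_e² = π² × 107×10⁹ × 3.509×10^-7 / 3.087² = 3.889×10^4 N

P_cr ≈ 38.9 kN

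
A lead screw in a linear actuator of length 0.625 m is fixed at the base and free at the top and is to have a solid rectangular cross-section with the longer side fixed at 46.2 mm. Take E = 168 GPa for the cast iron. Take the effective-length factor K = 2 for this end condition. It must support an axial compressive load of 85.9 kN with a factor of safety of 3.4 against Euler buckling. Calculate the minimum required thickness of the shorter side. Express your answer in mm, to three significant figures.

Required P_cr = n·P = 3.4 × 85.9 = 292.1 kN
L_e = K·L = 2 × 0.625 = 1.250 m
Required I = P_cr·L_e²/(π²E) = 2.921×10^5 × 1.250² / (π² × 1.68×10^11) = 2.752×10^-7 m⁴
I_req = 2.752×10^5 mm⁴
Rectangle, weak axis: I_min = h·b³/12 with h = 46.2 mm fixed  ⇒  b = (12I/h)^(1/3) = 41.5 mm

b ≈ 41.5 mm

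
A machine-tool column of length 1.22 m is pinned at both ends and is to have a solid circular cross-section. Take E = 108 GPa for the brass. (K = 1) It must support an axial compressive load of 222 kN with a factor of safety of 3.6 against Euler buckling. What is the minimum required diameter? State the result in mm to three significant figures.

d ≈ 69.1 mm

Required P_cr = n·P = 3.6 × 222 = 799.2 kN
L_e = K·L = 1 × 1.22 = 1.220 m
Required I = P_cr·L_e²/(π²E) = 7.992×10^5 × 1.220² / (π² × 1.08×10^11) = 1.116×10^-6 m⁴
I_req = 1.116×10^6 mm⁴
Solid circle: I = πd⁴/64  ⇒  d = (64I/π)^(1/4) = (64×1.116×10^6/π)^(1/4) = 69.1 mm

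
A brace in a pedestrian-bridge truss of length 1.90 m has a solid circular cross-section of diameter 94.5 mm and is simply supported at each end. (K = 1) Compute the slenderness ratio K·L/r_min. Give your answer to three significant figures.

λ ≈ 80.4

For a solid circle r = d/4 = 94.5/4 = 23.62 mm
L_e = K·L = 1 × 1.90 m = 1.900 m = 1900.0 mm
λ = L_e / r_min = 1900.0 / 23.62 = 80.4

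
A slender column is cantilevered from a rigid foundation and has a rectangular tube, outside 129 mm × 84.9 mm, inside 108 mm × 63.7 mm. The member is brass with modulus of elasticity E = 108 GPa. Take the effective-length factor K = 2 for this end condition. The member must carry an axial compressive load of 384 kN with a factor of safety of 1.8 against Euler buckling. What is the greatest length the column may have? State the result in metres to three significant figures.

Weak-axis I_min = (h_o·b_o³ − h_i·b_i³)/12 with b_o = 84.9, b_i = 63.70 mm (shorter outer/inner sides).
I_min = (129×84.9³ − 108.0×63.70³)/12 = 4.252×10^6 mm⁴
I = 4.252×10^-6 m⁴
Required critical load P_cr = n·P = 1.8 × 384 = 691.2 kN = 6.912×10^5 N
From P_cr = π²EI/(K·L)²:  L = (1/K)·√(π²EI/P_cr) = (1/2)·√(π²×1.08×10^11×4.252×10^-6/6.912×10^5)
L = 1.28 m

L_max ≈ 1.28 m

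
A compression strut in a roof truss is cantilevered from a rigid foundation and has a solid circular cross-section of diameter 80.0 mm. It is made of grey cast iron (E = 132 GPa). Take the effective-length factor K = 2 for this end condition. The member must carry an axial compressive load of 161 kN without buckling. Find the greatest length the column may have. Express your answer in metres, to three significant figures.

I = πd⁴/64 = π×80.0⁴/64 = 2.011×10^6 mm⁴
I = 2.011×10^-6 m⁴
At the buckling limit P_cr = P = 1.610×10^5 N
From P_cr = π²EI/(K·L)²:  L = (1/K)·√(π²EI/P_cr) = (1/2)·√(π²×1.32×10^11×2.011×10^-6/1.610×10^5)
L = 2.02 m

L_max ≈ 2.02 m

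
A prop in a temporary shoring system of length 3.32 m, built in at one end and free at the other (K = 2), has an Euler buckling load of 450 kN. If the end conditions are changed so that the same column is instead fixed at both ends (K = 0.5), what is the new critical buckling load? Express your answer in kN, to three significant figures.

P_cr ≈ 7200 kN

P_cr ∝ 1/K², so P_cr,new = P_cr,old × (K_old/K_new)² = 450 × (2/0.5)²
= 450 × 16.00 = 7200 kN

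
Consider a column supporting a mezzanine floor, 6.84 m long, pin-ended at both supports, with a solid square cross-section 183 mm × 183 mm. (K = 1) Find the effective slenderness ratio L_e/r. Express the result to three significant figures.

I = a⁴/12 = 183⁴/12 = 9.346×10^7 mm⁴
A = 3.349×10^4 mm²;  r_min = √(I/A) = √(9.346×10^7/3.349×10^4) = 52.83 mm
L_e = K·L = 1 × 6.84 m = 6.840 m = 6840.0 mm
λ = L_e / r_min = 6840.0 / 52.83 = 129

λ ≈ 129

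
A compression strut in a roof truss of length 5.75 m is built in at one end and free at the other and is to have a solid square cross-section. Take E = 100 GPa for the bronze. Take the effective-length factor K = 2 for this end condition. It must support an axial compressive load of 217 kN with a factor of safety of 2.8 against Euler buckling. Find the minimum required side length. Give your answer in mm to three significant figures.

Required P_cr = n·P = 2.8 × 217 = 607.6 kN
L_e = K·L = 2 × 5.75 = 11.50 m
Required I = P_cr·L_e²/(π²E) = 6.076×10^5 × 11.50² / (π² × 1.00×10^11) = 8.142×10^-5 m⁴
I_req = 8.142×10^7 mm⁴
Solid square: I = a⁴/12  ⇒  a = (12I)^(1/4) = (12×8.142×10^7)^(1/4) = 177 mm

a ≈ 177 mm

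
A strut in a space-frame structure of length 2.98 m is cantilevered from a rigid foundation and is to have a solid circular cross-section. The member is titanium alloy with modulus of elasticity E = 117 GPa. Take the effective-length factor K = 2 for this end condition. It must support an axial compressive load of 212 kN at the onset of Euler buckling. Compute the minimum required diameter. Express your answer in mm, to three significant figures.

L_e = K·L = 2 × 2.98 = 5.960 m
Required I = P_cr·L_e²/(π²E) = 2.120×10^5 × 5.960² / (π² × 1.17×10^11) = 6.521×10^-6 m⁴
I_req = 6.521×10^6 mm⁴
Solid circle: I = πd⁴/64  ⇒  d = (64I/π)^(1/4) = (64×6.521×10^6/π)^(1/4) = 107 mm

d ≈ 107 mm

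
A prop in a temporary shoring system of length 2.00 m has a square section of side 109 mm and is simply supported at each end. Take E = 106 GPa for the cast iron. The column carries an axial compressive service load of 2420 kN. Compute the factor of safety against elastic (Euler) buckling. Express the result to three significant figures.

I = a⁴/12 = 109⁴/12 = 1.176×10^7 mm⁴
I = 1.176×10^7 mm⁴ = 1.176×10^-5 m⁴
Effective length L_e = K·L = 1 × 2.00 = 2.000 m
P_cr = π²EI / L_e² = π² × 106×10⁹ × 1.176×10^-5 / 2.000² = 3.077×10^6 N
Factor of safety n = P_cr / P = 3076.6 / 2420 = 1.27

n ≈ 1.27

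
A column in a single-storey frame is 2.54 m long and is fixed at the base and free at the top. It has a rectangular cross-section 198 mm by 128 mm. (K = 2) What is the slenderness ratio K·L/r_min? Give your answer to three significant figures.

For a rectangle r_min = b/√12 = 128/√12 = 36.95 mm
L_e = K·L = 2 × 2.54 m = 5.080 m = 5080.0 mm
λ = L_e / r_min = 5080.0 / 36.95 = 137

λ ≈ 137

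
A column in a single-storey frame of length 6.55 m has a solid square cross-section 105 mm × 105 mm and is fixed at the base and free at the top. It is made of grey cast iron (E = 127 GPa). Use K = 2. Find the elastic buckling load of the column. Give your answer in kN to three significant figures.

I = a⁴/12 = 105⁴/12 = 1.013×10^7 mm⁴
I = 1.013×10^7 mm⁴ = 1.013×10^-5 m⁴
Effective length L_e = K·L = 2 × 6.55 = 13.10 m
P_cr = π²EI / L_e² = π² × 127×10⁹ × 1.013×10^-5 / 13.10² = 7.398×10^4 N

P_cr ≈ 74.0 kN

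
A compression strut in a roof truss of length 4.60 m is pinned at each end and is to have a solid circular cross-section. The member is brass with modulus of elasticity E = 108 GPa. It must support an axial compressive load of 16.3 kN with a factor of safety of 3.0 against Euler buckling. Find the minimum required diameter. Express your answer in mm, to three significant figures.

Required P_cr = n·P = 3.0 × 16.3 = 48.90 kN
L_e = K·L = 1 × 4.60 = 4.600 m
Required I = P_cr·L_e²/(π²E) = 4.890×10^4 × 4.600² / (π² × 1.08×10^11) = 9.707×10^-7 m⁴
I_req = 9.707×10^5 mm⁴
Solid circle: I = πd⁴/64  ⇒  d = (64I/π)^(1/4) = (64×9.707×10^5/π)^(1/4) = 66.7 mm

d ≈ 66.7 mm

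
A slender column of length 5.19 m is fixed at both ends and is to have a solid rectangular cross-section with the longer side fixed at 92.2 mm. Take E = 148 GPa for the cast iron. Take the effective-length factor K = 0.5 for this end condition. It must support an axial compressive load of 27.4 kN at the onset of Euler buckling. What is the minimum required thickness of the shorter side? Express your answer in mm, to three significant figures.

b ≈ 25.4 mm

L_e = K·L = 0.5 × 5.19 = 2.595 m
Required I = P_cr·L_e²/(π²E) = 2.740×10^4 × 2.595² / (π² × 1.48×10^11) = 1.263×10^-7 m⁴
I_req = 1.263×10^5 mm⁴
Rectangle, weak axis: I_min = h·b³/12 with h = 92.2 mm fixed  ⇒  b = (12I/h)^(1/3) = 25.4 mm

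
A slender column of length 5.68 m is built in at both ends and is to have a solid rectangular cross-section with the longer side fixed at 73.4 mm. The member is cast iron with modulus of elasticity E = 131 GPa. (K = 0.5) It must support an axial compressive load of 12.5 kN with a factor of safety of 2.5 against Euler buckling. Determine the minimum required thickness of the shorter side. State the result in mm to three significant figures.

b ≈ 31.7 mm

Required P_cr = n·P = 2.5 × 12.5 = 31.25 kN
L_e = K·L = 0.5 × 5.68 = 2.840 m
Required I = P_cr·L_e²/(π²E) = 3.125×10^4 × 2.840² / (π² × 1.31×10^11) = 1.949×10^-7 m⁴
I_req = 1.949×10^5 mm⁴
Rectangle, weak axis: I_min = h·b³/12 with h = 73.4 mm fixed  ⇒  b = (12I/h)^(1/3) = 31.7 mm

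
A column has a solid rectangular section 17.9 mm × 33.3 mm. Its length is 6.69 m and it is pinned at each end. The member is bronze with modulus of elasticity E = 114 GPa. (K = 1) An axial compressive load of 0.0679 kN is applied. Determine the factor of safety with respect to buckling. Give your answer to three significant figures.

Buckling occurs about the weak axis: I_min = h·b³/12 with b = 17.9 mm (the shorter side).
I_min = 33.3×17.9³/12 = 1.592×10^4 mm⁴
I = 1.592×10^4 mm⁴ = 1.592×10^-8 m⁴
Effective length L_e = K·L = 1 × 6.69 = 6.690 m
P_cr = π²EI / L_e² = π² × 114×10⁹ × 1.592×10^-8 / 6.690² = 400.1 N
Factor of safety n = P_cr / P = 0.40011 / 0.0679 = 5.89

n ≈ 5.89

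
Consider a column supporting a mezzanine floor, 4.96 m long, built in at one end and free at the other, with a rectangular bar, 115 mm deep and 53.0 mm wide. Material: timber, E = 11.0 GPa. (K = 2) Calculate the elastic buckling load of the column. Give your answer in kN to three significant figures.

P_cr ≈ 1.57 kN

Buckling occurs about the weak axis: I_min = h·b³/12 with b = 53.0 mm (the shorter side).
I_min = 115×53.0³/12 = 1.427×10^6 mm⁴
I = 1.427×10^6 mm⁴ = 1.427×10^-6 m⁴
Effective length L_e = K·L = 2 × 4.96 = 9.920 m
P_cr = π²EI / L_e² = π² × 11.0×10⁹ × 1.427×10^-6 / 9.920² = 1.574×10^3 N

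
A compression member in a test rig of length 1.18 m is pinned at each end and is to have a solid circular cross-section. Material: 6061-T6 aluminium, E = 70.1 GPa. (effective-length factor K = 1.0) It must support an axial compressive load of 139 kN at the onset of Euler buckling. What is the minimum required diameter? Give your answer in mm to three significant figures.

d ≈ 48.9 mm

L_e = K·L = 1 × 1.18 = 1.180 m
Required I = P_cr·L_e²/(π²E) = 1.390×10^5 × 1.180² / (π² × 7.01×10^10) = 2.797×10^-7 m⁴
I_req = 2.797×10^5 mm⁴
Solid circle: I = πd⁴/64  ⇒  d = (64I/π)^(1/4) = (64×2.797×10^5/π)^(1/4) = 48.9 mm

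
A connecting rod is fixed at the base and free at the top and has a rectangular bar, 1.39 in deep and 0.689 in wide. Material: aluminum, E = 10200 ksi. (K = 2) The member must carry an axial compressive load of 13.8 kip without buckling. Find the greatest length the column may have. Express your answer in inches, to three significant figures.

Buckling occurs about the weak axis: I_min = h·b³/12 with b = 0.689 in (the shorter side).
I_min = 1.39×0.689³/12 = 3.789×10^-2 in⁴
At the buckling limit P_cr = P = 1.380×10^4 lb
From P_cr = π²EI/(K·L)²:  L = (1/K)·√(π²EI/P_cr) = (1/2)·√(π²×1.02×10^7×3.789×10^-2/1.380×10^4)
L = 8.31 in

L_max ≈ 8.31 in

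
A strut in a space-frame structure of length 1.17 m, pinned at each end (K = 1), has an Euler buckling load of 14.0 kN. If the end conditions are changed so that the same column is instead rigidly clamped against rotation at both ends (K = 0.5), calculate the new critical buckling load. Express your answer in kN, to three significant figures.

P_cr ≈ 56.0 kN

P_cr ∝ 1/K², so P_cr,new = P_cr,old × (K_old/K_new)² = 14.0 × (1/0.5)²
= 14.0 × 4.000 = 56.0 kN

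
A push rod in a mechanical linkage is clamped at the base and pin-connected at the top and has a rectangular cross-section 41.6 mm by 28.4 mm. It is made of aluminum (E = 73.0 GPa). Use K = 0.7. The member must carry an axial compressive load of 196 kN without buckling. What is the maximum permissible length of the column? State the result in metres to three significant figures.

Buckling occurs about the weak axis: I_min = h·b³/12 with b = 28.4 mm (the shorter side).
I_min = 41.6×28.4³/12 = 7.941×10^4 mm⁴
I = 7.941×10^-8 m⁴
At the buckling limit P_cr = P = 1.960×10^5 N
From P_cr = π²EI/(K·L)²:  L = (1/K)·√(π²EI/P_cr) = (1/0.7)·√(π²×7.30×10^10×7.941×10^-8/1.960×10^5)
L = 0.772 m

L_max ≈ 0.772 m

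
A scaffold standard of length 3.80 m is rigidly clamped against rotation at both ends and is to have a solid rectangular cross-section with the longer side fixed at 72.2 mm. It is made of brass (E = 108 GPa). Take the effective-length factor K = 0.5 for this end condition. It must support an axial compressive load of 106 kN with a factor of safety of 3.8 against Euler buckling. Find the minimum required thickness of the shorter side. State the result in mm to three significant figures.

Required P_cr = n·P = 3.8 × 106 = 402.8 kN
L_e = K·L = 0.5 × 3.80 = 1.900 m
Required I = P_cr·L_e²/(π²E) = 4.028×10^5 × 1.900² / (π² × 1.08×10^11) = 1.364×10^-6 m⁴
I_req = 1.364×10^6 mm⁴
Rectangle, weak axis: I_min = h·b³/12 with h = 72.2 mm fixed  ⇒  b = (12I/h)^(1/3) = 61.0 mm

b ≈ 61.0 mm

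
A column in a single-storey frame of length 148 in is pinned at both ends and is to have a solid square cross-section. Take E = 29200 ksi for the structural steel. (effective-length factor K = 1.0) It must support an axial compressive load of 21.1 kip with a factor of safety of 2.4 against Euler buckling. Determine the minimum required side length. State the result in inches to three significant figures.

a ≈ 2.61 in

Required P_cr = n·P = 2.4 × 21.1 = 50.64 kip
L_e = K·L = 1 × 148 = 148.0 in
Required I = P_cr·L_e²/(π²E) = 5.064×10^4 × 148.0² / (π² × 2.92×10^7) = 3.849 in⁴
Solid square: I = a⁴/12  ⇒  a = (12I)^(1/4) = (12×3.849)^(1/4) = 2.61 in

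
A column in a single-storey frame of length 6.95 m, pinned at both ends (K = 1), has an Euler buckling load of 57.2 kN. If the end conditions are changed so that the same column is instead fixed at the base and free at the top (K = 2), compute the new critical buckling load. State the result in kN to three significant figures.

P_cr ≈ 14.3 kN

P_cr ∝ 1/K², so P_cr,new = P_cr,old × (K_old/K_new)² = 57.2 × (1/2)²
= 57.2 × 0.2500 = 14.3 kN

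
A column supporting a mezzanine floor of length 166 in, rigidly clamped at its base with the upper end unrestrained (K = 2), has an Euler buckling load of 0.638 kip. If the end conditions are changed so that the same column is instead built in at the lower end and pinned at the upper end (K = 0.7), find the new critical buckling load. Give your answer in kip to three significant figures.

P_cr ∝ 1/K², so P_cr,new = P_cr,old × (K_old/K_new)² = 0.638 × (2/0.7)²
= 0.638 × 8.163 = 5.21 kip

P_cr ≈ 5.21 kip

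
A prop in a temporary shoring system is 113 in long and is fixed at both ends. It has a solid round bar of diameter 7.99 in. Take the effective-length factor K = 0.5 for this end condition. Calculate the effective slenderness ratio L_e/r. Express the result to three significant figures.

λ ≈ 28.3

For a solid circle r = d/4 = 7.99/4 = 1.998 in
L_e = K·L = 0.5 × 113 = 56.50 in
λ = L_e / r_min = 56.500 / 1.998 = 28.3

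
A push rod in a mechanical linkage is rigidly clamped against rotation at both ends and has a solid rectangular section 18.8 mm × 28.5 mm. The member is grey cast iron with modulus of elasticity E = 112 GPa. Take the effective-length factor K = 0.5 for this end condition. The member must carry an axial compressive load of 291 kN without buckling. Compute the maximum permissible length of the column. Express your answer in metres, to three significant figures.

L_max ≈ 0.490 m

Buckling occurs about the weak axis: I_min = h·b³/12 with b = 18.8 mm (the shorter side).
I_min = 28.5×18.8³/12 = 1.578×10^4 mm⁴
I = 1.578×10^-8 m⁴
At the buckling limit P_cr = P = 2.910×10^5 N
From P_cr = π²EI/(K·L)²:  L = (1/K)·√(π²EI/P_cr) = (1/0.5)·√(π²×1.12×10^11×1.578×10^-8/2.910×10^5)
L = 0.490 m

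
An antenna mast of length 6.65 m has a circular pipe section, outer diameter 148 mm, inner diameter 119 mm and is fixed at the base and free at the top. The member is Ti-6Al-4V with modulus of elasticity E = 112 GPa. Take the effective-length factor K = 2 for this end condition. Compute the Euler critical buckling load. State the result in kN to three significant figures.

P_cr ≈ 85.7 kN

d_o = 148 mm, d_i = 119 mm
I = π(d_o⁴ − d_i⁴)/64 = π(148⁴ − 119.0⁴)/64 = 1.371×10^7 mm⁴
I = 1.371×10^7 mm⁴ = 1.371×10^-5 m⁴
Effective length L_e = K·L = 2 × 6.65 = 13.30 m
P_cr = π²EI / L_e² = π² × 112×10⁹ × 1.371×10^-5 / 13.30² = 8.566×10^4 N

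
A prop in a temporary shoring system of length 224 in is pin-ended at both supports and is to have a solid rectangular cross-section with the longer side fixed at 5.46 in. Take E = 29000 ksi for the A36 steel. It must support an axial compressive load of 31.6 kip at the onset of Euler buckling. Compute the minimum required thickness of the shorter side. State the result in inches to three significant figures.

b ≈ 2.30 in

L_e = K·L = 1 × 224 = 224.0 in
Required I = P_cr·L_e²/(π²E) = 3.160×10^4 × 224.0² / (π² × 2.90×10^7) = 5.540 in⁴
Rectangle, weak axis: I_min = h·b³/12 with h = 5.46 in fixed  ⇒  b = (12I/h)^(1/3) = 2.30 in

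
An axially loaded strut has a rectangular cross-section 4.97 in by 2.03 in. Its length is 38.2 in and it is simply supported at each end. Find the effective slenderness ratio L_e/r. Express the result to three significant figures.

Buckling occurs about the weak axis: I_min = h·b³/12 with b = 2.03 in (the shorter side).
I_min = 4.97×2.03³/12 = 3.465 in⁴
A = 10.09 in²;  r_min = √(I/A) = √(3.465/10.09) = 0.5860 in
L_e = K·L = 1 × 38.2 = 38.20 in
λ = L_e / r_min = 38.200 / 0.5860 = 65.2

λ ≈ 65.2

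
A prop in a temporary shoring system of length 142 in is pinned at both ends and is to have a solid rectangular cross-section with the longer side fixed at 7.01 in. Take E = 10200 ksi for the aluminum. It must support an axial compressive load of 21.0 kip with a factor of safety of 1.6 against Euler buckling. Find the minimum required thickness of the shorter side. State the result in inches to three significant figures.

Required P_cr = n·P = 1.6 × 21.0 = 33.60 kip
L_e = K·L = 1 × 142 = 142.0 in
Required I = P_cr·L_e²/(π²E) = 3.360×10^4 × 142.0² / (π² × 1.02×10^7) = 6.730 in⁴
Rectangle, weak axis: I_min = h·b³/12 with h = 7.01 in fixed  ⇒  b = (12I/h)^(1/3) = 2.26 in

b ≈ 2.26 in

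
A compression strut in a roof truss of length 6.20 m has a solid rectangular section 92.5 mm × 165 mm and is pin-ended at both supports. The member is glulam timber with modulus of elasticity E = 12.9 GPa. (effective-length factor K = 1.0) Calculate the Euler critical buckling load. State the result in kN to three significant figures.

P_cr ≈ 36.0 kN

Buckling occurs about the weak axis: I_min = h·b³/12 with b = 92.5 mm (the shorter side).
I_min = 165×92.5³/12 = 1.088×10^7 mm⁴
I = 1.088×10^7 mm⁴ = 1.088×10^-5 m⁴
Effective length L_e = K·L = 1 × 6.20 = 6.200 m
P_cr = π²EI / L_e² = π² × 12.9×10⁹ × 1.088×10^-5 / 6.200² = 3.604×10^4 N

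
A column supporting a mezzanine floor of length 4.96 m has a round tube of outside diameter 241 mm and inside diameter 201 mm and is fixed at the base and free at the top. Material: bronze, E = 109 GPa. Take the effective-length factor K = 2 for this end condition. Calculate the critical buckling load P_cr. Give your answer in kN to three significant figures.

P_cr ≈ 934 kN

d_o = 241 mm, d_i = 201 mm
I = π(d_o⁴ − d_i⁴)/64 = π(241⁴ − 201.0⁴)/64 = 8.547×10^7 mm⁴
I = 8.547×10^7 mm⁴ = 8.547×10^-5 m⁴
Effective length L_e = K·L = 2 × 4.96 = 9.920 m
P_cr = π²EI / L_e² = π² × 109×10⁹ × 8.547×10^-5 / 9.920² = 9.344×10^5 N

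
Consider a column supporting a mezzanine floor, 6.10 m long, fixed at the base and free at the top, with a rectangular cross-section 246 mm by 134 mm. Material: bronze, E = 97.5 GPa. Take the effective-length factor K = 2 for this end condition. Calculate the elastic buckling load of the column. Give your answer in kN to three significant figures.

P_cr ≈ 319 kN

Buckling occurs about the weak axis: I_min = h·b³/12 with b = 134 mm (the shorter side).
I_min = 246×134³/12 = 4.933×10^7 mm⁴
I = 4.933×10^7 mm⁴ = 4.933×10^-5 m⁴
Effective length L_e = K·L = 2 × 6.10 = 12.20 m
P_cr = π²EI / L_e² = π² × 97.5×10⁹ × 4.933×10^-5 / 12.20² = 3.189×10^5 N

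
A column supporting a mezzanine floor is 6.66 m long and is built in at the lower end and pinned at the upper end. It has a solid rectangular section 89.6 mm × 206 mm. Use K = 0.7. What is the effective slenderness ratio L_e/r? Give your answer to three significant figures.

For a rectangle r_min = b/√12 = 89.6/√12 = 25.87 mm
L_e = K·L = 0.7 × 6.66 m = 4.662 m = 4662.0 mm
λ = L_e / r_min = 4662.0 / 25.87 = 180

λ ≈ 180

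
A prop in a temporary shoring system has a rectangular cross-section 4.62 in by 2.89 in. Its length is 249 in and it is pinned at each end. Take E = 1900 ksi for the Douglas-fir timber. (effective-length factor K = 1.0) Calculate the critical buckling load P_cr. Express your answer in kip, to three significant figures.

P_cr ≈ 2.81 kip

Buckling occurs about the weak axis: I_min = h·b³/12 with b = 2.89 in (the shorter side).
I_min = 4.62×2.89³/12 = 9.293 in⁴
Effective length L_e = K·L = 1 × 249 = 249.0 in
P_cr = π²EI / L_e² = π² × 1900×10³ × 9.293 / 249.0² = 2.811×10^3 lb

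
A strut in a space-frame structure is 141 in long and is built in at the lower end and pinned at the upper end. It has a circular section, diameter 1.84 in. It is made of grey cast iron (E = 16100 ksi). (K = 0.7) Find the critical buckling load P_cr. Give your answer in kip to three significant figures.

P_cr ≈ 9.18 kip

I = πd⁴/64 = π×1.84⁴/64 = 0.5627 in⁴
Effective length L_e = K·L = 0.7 × 141 = 98.70 in
P_cr = π²EI / L_e² = π² × 16100×10³ × 0.5627 / 98.70² = 9.178×10^3 lb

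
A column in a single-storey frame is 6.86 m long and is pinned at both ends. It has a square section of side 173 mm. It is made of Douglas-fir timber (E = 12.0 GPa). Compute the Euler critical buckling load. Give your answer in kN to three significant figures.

P_cr ≈ 188 kN

I = a⁴/12 = 173⁴/12 = 7.465×10^7 mm⁴
I = 7.465×10^7 mm⁴ = 7.465×10^-5 m⁴
Effective length L_e = K·L = 1 × 6.86 = 6.860 m
P_cr = π²EI / L_e² = π² × 12.0×10⁹ × 7.465×10^-5 / 6.860² = 1.879×10^5 N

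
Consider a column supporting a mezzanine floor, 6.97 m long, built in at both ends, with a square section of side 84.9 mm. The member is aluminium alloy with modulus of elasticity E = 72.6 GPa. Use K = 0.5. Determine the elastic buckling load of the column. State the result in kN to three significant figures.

I = a⁴/12 = 84.9⁴/12 = 4.330×10^6 mm⁴
I = 4.330×10^6 mm⁴ = 4.330×10^-6 m⁴
Effective length L_e = K·L = 0.5 × 6.97 = 3.485 m
P_cr = π²EI / L_e² = π² × 72.6×10⁹ × 4.330×10^-6 / 3.485² = 2.554×10^5 N

P_cr ≈ 255 kN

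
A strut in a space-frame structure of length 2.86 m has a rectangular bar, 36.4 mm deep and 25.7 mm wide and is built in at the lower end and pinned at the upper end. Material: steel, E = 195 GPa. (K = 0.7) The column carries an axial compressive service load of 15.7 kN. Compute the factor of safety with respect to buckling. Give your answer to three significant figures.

Buckling occurs about the weak axis: I_min = h·b³/12 with b = 25.7 mm (the shorter side).
I_min = 36.4×25.7³/12 = 5.149×10^4 mm⁴
I = 5.149×10^4 mm⁴ = 5.149×10^-8 m⁴
Effective length L_e = K·L = 0.7 × 2.86 = 2.002 m
P_cr = π²EI / L_e² = π² × 195×10⁹ × 5.149×10^-8 / 2.002² = 2.472×10^4 N
Factor of safety n = P_cr / P = 24.724 / 15.7 = 1.57

n ≈ 1.57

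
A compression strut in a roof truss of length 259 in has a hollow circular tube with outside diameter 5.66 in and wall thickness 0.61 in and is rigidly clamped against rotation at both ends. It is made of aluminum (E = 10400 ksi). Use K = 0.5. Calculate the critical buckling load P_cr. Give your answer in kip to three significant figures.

P_cr ≈ 192 kip

Inner diameter d_i = 5.66 − 2×0.61 = 4.440 in
I = π(d_o⁴ − d_i⁴)/64 = π(5.66⁴ − 4.440⁴)/64 = 31.30 in⁴
Effective length L_e = K·L = 0.5 × 259 = 129.5 in
P_cr = π²EI / L_e² = π² × 10400×10³ × 31.30 / 129.5² = 1.916×10^5 lb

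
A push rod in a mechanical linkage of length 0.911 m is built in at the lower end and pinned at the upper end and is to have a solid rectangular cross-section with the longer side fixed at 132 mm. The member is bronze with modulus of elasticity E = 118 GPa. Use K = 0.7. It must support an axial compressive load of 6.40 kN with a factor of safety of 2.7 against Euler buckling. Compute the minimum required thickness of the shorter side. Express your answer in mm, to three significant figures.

Required P_cr = n·P = 2.7 × 6.40 = 17.28 kN
L_e = K·L = 0.7 × 0.911 = 0.6377 m
Required I = P_cr·L_e²/(π²E) = 1.728×10^4 × 0.6377² / (π² × 1.18×10^11) = 6.034×10^-9 m⁴
I_req = 6.034×10^3 mm⁴
Rectangle, weak axis: I_min = h·b³/12 with h = 132 mm fixed  ⇒  b = (12I/h)^(1/3) = 8.19 mm

b ≈ 8.19 mm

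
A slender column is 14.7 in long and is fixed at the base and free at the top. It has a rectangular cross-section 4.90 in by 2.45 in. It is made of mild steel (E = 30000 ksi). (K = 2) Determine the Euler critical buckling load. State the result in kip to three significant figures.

P_cr ≈ 2060 kip

Buckling occurs about the weak axis: I_min = h·b³/12 with b = 2.45 in (the shorter side).
I_min = 4.90×2.45³/12 = 6.005 in⁴
Effective length L_e = K·L = 2 × 14.7 = 29.40 in
P_cr = π²EI / L_e² = π² × 30000×10³ × 6.005 / 29.40² = 2.057×10^6 lb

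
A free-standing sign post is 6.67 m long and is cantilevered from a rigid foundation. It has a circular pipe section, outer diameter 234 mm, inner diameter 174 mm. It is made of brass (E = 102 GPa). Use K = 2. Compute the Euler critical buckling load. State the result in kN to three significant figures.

d_o = 234 mm, d_i = 174 mm
I = π(d_o⁴ − d_i⁴)/64 = π(234⁴ − 174.0⁴)/64 = 1.022×10^8 mm⁴
I = 1.022×10^8 mm⁴ = 1.022×10^-4 m⁴
Effective length L_e = K·L = 2 × 6.67 = 13.34 m
P_cr = π²EI / L_e² = π² × 102×10⁹ × 1.022×10^-4 / 13.34² = 5.780×10^5 N

P_cr ≈ 578 kN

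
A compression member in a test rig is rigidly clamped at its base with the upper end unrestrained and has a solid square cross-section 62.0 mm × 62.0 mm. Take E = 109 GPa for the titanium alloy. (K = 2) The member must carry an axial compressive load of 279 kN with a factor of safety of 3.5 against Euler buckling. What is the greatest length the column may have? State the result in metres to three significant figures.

L_max ≈ 0.582 m

I = a⁴/12 = 62.0⁴/12 = 1.231×10^6 mm⁴
I = 1.231×10^-6 m⁴
Required critical load P_cr = n·P = 3.5 × 279 = 976.5 kN = 9.765×10^5 N
From P_cr = π²EI/(K·L)²:  L = (1/K)·√(π²EI/P_cr) = (1/2)·√(π²×1.09×10^11×1.231×10^-6/9.765×10^5)
L = 0.582 m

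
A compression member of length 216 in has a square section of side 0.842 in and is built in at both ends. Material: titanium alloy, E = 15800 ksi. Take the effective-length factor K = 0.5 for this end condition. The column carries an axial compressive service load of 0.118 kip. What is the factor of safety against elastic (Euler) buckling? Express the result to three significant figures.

n ≈ 4.75

I = a⁴/12 = 0.842⁴/12 = 4.189×10^-2 in⁴
Effective length L_e = K·L = 0.5 × 216 = 108.0 in
P_cr = π²EI / L_e² = π² × 15800×10³ × 4.189×10^-2 / 108.0² = 560.0 lb
Factor of safety n = P_cr / P = 0.55999 / 0.118 = 4.75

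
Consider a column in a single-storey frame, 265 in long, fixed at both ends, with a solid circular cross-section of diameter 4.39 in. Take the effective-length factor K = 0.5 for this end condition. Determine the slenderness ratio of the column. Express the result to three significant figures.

λ ≈ 121

For a solid circle r = d/4 = 4.39/4 = 1.098 in
L_e = K·L = 0.5 × 265 = 132.5 in
λ = L_e / r_min = 132.50 / 1.098 = 121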